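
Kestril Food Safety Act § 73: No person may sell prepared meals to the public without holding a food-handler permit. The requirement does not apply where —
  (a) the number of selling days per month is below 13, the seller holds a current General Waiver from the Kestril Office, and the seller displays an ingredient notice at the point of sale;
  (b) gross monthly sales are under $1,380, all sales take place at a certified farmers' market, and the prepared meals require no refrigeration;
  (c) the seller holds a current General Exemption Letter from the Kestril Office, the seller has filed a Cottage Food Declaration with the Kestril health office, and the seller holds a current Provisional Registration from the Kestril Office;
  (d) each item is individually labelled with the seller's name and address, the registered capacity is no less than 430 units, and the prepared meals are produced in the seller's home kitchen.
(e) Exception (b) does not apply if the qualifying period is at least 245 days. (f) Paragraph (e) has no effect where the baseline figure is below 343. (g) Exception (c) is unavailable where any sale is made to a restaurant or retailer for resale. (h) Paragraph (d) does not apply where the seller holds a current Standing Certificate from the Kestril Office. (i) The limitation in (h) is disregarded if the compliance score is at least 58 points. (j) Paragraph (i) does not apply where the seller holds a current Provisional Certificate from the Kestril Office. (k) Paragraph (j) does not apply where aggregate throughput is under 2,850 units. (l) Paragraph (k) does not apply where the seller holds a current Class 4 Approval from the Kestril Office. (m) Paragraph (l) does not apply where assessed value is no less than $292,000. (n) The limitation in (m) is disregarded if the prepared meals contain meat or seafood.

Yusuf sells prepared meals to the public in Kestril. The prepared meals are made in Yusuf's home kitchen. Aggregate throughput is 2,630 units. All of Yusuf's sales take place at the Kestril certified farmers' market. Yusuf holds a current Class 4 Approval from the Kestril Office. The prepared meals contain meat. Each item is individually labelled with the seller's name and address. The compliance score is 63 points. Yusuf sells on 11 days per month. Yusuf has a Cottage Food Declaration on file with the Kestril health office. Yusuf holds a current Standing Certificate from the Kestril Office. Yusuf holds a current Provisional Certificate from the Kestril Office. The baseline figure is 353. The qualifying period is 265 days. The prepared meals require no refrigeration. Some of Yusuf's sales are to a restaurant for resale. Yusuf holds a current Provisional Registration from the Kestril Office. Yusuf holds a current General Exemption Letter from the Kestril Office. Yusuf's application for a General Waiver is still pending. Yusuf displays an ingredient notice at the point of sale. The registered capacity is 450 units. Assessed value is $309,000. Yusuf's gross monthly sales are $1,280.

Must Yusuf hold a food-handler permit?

Yes — Yusuf must hold a food-handler permit.

Exception (a) requires that the seller holds a current General Waiver from the Kestril Office; but no current General Waiver is held, so (a) is unavailable.
Exception (b): gross monthly sales are $1,280, under the $1,380 limit; all sales are at a certified farmers' market; the prepared meals are shelf-stable — every condition holds. But applying paragraphs (e)–(f): (e) applies — the qualifying period is 265 days, meeting the 245 days threshold. (f) is inapplicable (the baseline figure is 353, not below 343), so (e) stands. (b) is therefore removed.
Exception (c)'s conditions are all satisfied: a current General Exemption Letter is held; a Cottage Food Declaration is on file; a current Provisional Registration is held. However, paragraph (g) must be considered: (g) operates against (c): some sales are to a restaurant for resale. (c) is therefore removed.
Exception (d)'s conditions are all satisfied: items are individually labelled; the registered capacity is 450 units, meeting the 430 units threshold; the prepared meals are home-kitchen produced. But: (h) operates against (d): a current Standing Certificate is held. (i) would limit (h) — the compliance score is 63 points, meeting the 58 points threshold — but (j) sets (i) aside: (j) operates against (i): a current Provisional Certificate is held. (k) applies (aggregate throughput is 2,630 units, under the 2,850 units limit), but is itself disapplied by (l): (l) is triggered — a current Class 4 Approval is held. (m) would limit (l) — assessed value is $309,000, meeting the $292,000 threshold — but (n) sets (m) aside: (n) applies — the prepared meals contain meat. Exception (d) does not apply.
No exception applies. The general rule governs.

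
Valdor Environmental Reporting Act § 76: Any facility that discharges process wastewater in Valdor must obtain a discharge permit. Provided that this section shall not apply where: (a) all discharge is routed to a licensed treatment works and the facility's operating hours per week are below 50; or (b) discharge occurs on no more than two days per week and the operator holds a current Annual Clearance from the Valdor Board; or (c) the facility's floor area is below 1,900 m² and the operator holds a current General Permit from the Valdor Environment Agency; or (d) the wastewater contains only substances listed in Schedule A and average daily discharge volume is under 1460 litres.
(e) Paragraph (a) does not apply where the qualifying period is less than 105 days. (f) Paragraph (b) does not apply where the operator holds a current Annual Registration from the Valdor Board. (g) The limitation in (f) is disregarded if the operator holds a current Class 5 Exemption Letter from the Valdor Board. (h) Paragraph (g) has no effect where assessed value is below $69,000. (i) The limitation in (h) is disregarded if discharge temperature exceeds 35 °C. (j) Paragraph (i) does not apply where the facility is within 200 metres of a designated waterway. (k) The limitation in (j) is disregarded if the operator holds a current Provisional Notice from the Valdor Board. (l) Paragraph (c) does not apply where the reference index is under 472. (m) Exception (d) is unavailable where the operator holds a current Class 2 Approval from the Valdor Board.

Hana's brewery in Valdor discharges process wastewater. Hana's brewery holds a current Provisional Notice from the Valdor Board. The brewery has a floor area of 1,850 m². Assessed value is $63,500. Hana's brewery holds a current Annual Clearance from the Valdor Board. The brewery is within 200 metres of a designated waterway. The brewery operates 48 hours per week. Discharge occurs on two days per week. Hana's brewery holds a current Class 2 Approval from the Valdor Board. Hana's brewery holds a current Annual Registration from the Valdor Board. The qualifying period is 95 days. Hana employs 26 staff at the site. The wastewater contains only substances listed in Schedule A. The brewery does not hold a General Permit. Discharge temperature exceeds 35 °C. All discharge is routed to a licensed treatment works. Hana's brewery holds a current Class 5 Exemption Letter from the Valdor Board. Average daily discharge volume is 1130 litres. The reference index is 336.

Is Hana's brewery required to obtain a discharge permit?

All of (a)'s requirements are met (discharge is routed to a licensed treatment works; the facility's operating hours per week are 48, below the 50 limit). But: (e) applies — the qualifying period is 95 days, less than the 105 days limit. (a) is therefore removed.
Exception (b) is satisfied on its face — discharge occurs on no more than two days per week; a current Annual Clearance is held. Applying paragraphs (f)–(k): (f) would limit (b) — a current Annual Registration is held — but (g) sets (f) aside: (g) is triggered — a current Class 5 Exemption Letter is held. (h) applies (assessed value is $63,500, below the $69,000 limit), but is set aside by (i): (i) operates against (h): discharge temperature exceeds 35 °C. (j) would limit (i) — the brewery is within 200 m of a designated waterway — but (k) sets (j) aside: (k) operates against (j): a current Provisional Notice is held. So (b) applies.
Exception (c) fails — no General Permit is held.
Exception (d): the wastewater is Schedule-A-only; average daily discharge volume is 1130 litres, under the 1460 litres limit — every condition holds. But: (m) operates — a current Class 2 Approval is held. So (d) is unavailable.

No — exception (b) applies; Hana's brewery is not required to obtain a discharge permit.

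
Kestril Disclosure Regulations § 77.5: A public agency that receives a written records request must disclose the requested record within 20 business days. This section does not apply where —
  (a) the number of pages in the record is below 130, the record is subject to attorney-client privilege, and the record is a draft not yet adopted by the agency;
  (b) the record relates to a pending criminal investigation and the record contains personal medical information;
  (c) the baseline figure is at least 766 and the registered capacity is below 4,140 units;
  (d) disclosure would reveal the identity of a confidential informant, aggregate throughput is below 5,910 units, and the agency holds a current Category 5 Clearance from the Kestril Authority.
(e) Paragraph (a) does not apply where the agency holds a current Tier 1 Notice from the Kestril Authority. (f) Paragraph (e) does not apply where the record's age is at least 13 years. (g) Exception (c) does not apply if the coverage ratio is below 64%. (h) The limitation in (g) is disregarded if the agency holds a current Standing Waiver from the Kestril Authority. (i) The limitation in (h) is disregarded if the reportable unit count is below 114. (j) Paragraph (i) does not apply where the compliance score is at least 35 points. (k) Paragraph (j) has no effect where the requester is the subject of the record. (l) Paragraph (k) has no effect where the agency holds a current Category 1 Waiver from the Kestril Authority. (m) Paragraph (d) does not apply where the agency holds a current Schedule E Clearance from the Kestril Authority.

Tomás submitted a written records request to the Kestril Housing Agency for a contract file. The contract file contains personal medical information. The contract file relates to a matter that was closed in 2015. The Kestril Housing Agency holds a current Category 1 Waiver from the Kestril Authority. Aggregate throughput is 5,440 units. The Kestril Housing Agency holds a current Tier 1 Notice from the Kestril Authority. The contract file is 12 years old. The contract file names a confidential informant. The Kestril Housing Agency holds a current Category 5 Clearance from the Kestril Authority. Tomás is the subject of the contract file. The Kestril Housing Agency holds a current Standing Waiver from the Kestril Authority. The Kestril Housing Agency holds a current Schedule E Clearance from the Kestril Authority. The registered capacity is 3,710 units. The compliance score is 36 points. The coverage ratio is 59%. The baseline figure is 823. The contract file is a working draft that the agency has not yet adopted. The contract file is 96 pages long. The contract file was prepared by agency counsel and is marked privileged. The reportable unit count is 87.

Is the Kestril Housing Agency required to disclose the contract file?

No — exception (c) applies; the Kestril Housing Agency is not required to disclose the contract file.

Exception (a)'s conditions are all satisfied: the number of pages in the record is 96, below the 130 limit; the contract file is privileged; the contract file is an unadopted draft. Turning to paragraphs (e)–(f): (e) operates against (a): a current Tier 1 Notice is held. (f) is not triggered (the record's age is 12 years, short of 13 years), so (e) stands. (a) is therefore removed.
Exception (b) fails — the contract file relates to a closed matter.
Exception (c) is satisfied on its face — the baseline figure is 823, meeting the 766 threshold; the registered capacity is 3,710 units, below the 4,140 units limit. Applying paragraphs (g)–(l): (g) applies (the coverage ratio is 59%, below the 64% limit), but is displaced by (h): (h) is triggered — a current Standing Waiver is held. (i) operates (the reportable unit count is 87, below the 114 limit), but yields to (j): (j) applies — the compliance score is 36 points, meeting the 35 points threshold. (k) would limit (j) — Tomás is the subject of the contract file — but (l) sets (k) aside: (l) operates against (k): a current Category 1 Waiver is held. So (c) applies.
All of (d)'s requirements are met (the contract file names a confidential informant; aggregate throughput is 5,440 units, below the 5,910 units limit; a current Category 5 Clearance is held). But applying paragraph (m): (m) operates against (d): a current Schedule E Clearance is held. Exception (d) does not apply.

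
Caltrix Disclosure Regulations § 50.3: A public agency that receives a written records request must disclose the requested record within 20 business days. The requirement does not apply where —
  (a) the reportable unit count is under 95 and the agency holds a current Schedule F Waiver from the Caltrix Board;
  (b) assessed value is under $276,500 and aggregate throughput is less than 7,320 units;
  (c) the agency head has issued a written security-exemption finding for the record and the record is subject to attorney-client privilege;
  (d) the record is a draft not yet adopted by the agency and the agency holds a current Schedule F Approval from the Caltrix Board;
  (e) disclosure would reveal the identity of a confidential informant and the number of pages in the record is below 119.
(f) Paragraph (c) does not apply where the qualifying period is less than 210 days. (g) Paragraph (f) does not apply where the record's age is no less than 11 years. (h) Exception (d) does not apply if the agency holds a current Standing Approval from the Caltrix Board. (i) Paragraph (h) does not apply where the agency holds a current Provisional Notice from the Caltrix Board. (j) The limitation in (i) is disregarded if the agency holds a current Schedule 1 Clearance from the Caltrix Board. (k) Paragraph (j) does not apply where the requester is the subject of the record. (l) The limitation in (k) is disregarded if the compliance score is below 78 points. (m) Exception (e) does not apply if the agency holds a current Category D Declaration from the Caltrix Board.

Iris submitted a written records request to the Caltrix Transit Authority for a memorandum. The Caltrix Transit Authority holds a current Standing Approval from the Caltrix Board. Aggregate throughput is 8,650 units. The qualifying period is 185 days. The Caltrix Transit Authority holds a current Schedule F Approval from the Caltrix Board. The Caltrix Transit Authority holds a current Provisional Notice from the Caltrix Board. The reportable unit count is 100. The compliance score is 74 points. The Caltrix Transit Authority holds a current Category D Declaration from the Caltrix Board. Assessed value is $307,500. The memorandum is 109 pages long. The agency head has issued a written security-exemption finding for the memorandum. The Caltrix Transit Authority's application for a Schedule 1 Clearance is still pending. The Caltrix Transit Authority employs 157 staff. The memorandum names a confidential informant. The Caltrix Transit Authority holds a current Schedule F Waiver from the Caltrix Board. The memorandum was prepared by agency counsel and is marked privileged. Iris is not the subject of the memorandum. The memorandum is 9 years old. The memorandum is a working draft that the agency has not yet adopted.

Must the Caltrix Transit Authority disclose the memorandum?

Exception (a) requires that the reportable unit count is under 95; but the reportable unit count is 100, not under 95, so (a) is unavailable.
Exception (b) fails — assessed value is $307,500, not under $276,500.
Exception (c)'s conditions are all satisfied: a written security-exemption finding has been issued; the memorandum is privileged. Turning to paragraphs (f)–(g): (f) is engaged — the qualifying period is 185 days, less than the 210 days limit. (g) is not engaged (the record's age is 9 years, short of 11 years), so (f) stands. Exception (c) does not apply.
All of (d)'s requirements are met (the memorandum is an unadopted draft; a current Schedule F Approval is held). Applying paragraphs (h)–(l): (h) would limit (d) — a current Standing Approval is held — but (i) sets (h) aside: (i) operates against (h): a current Provisional Notice is held. (j) is not engaged (no current Schedule 1 Clearance is held), so (i) stands. Exception (d) stands.
Exception (e): the memorandum names a confidential informant; the number of pages in the record is 109, below the 119 limit — every condition holds. However, paragraph (m) must be considered: (m) applies — a current Category D Declaration is held. (e) is therefore removed.

No — exception (d) applies; the Caltrix Transit Authority is not required to disclose the memorandum.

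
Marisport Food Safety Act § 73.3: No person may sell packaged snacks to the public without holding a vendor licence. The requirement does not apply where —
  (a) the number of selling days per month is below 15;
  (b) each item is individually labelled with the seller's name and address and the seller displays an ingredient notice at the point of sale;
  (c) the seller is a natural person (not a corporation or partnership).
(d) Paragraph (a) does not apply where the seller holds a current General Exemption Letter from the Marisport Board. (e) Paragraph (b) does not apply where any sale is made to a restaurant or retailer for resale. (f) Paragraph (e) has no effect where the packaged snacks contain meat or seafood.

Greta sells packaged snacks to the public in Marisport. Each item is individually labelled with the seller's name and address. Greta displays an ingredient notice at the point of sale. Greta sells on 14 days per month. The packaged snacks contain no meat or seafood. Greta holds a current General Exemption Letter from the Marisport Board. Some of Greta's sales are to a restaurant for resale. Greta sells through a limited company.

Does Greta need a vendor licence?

Exception (a)'s conditions are all satisfied: the number of selling days per month is 14, below the 15 limit. But applying paragraph (d): (d) operates against (a): a current General Exemption Letter is held. Exception (a) does not apply.
All of (b)'s requirements are met (items are individually labelled; an ingredient notice is displayed). Turning to paragraphs (e)–(f): (e) operates against (b): some sales are to a restaurant for resale. (f), which would lift (e), is not engaged — the packaged snacks contain no meat or seafood. Exception (b) does not apply.
Exception (c) does not apply: the seller operates through a limited company.
No exception displaces § 73.3.

Yes — Greta must hold a vendor licence.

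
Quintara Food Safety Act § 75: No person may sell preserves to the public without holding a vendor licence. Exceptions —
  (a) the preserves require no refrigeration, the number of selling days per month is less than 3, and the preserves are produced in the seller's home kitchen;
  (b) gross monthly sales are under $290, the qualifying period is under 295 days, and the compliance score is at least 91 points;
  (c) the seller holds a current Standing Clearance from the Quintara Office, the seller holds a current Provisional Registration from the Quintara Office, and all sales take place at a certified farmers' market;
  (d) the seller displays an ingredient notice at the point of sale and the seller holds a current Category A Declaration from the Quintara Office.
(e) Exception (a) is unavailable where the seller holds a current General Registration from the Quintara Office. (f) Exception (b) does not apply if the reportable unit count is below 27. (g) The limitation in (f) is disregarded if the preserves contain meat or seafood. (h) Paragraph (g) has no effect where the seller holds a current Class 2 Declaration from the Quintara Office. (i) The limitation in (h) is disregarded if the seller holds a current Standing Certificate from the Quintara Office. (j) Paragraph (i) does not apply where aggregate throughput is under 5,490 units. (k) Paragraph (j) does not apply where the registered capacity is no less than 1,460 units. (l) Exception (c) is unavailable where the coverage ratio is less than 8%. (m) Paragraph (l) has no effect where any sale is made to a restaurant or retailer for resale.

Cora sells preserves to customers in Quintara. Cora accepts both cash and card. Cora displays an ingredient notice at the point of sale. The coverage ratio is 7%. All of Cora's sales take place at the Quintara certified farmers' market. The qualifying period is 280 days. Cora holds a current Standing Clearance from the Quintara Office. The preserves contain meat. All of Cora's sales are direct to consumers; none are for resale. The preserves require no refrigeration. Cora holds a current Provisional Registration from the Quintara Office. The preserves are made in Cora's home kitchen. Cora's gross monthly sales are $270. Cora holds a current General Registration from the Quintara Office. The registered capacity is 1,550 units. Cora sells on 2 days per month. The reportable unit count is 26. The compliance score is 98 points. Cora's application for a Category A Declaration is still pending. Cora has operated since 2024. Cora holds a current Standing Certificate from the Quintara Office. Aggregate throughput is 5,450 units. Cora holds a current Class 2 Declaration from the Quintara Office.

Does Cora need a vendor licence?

No — exception (b) applies; Cora is not required to hold a vendor licence.

Exception (a)'s conditions are all satisfied: the preserves are shelf-stable; the number of selling days per month is 2, less than the 3 limit; the preserves are home-kitchen produced. However, paragraph (e) must be considered: (e) applies — a current General Registration is held. So (a) is unavailable.
Exception (b): gross monthly sales are $270, under the $290 limit; the qualifying period is 280 days, under the 295 days limit; the compliance score is 98 points, meeting the 91 points threshold — every condition holds. As to paragraphs (f)–(k): (f) is engaged (the reportable unit count is 26, below the 27 limit), but is overridden by (g): (g) is triggered — the preserves contain meat. (h) would limit (g) — a current Class 2 Declaration is held — but (i) sets (h) aside: (i) operates against (h): a current Standing Certificate is held. (j) operates (aggregate throughput is 5,450 units, under the 5,490 units limit), but is overridden by (k): (k) applies — the registered capacity is 1,550 units, meeting the 1,460 units threshold. (b) remains available.
Exception (c): a current Standing Clearance is held; a current Provisional Registration is held; all sales are at a certified farmers' market — every condition holds. However, paragraphs (l)–(m) must be considered: (l) is engaged — the coverage ratio is 7%, less than the 8% limit. (m), which would lift (l), does not operate here — no sales are for resale. (c) is therefore removed.
Exception (d) requires that the seller holds a current Category A Declaration from the Quintara Office; but no current Category A Declaration is held, so (d) is unavailable.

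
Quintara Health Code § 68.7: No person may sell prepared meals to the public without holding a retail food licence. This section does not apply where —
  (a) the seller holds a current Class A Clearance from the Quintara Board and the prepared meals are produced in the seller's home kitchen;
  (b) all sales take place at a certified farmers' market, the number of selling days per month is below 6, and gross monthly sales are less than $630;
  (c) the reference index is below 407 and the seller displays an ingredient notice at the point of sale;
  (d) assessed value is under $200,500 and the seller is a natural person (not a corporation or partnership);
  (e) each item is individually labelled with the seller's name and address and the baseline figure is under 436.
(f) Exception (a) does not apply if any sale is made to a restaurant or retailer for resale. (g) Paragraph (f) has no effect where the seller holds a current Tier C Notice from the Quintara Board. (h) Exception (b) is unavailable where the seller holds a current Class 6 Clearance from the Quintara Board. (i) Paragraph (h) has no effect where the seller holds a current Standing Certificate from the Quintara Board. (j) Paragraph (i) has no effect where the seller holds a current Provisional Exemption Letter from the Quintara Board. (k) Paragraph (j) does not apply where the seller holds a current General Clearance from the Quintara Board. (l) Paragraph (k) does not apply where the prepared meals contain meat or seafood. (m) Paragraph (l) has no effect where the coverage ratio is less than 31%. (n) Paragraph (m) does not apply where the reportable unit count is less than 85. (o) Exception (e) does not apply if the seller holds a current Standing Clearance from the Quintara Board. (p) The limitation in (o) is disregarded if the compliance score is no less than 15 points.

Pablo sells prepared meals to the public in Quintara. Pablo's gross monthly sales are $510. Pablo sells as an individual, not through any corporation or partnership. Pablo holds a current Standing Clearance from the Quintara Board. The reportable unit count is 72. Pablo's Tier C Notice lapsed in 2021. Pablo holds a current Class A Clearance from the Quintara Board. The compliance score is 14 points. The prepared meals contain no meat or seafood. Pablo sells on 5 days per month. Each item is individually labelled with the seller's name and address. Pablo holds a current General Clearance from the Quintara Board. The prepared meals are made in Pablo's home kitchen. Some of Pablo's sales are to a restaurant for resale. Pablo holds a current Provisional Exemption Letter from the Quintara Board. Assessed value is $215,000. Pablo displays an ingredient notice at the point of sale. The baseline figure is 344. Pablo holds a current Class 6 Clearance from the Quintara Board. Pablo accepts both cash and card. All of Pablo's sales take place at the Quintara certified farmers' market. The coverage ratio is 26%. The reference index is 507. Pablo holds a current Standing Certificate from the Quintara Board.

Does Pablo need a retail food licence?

Exception (a)'s conditions are all satisfied: a current Class A Clearance is held; the prepared meals are home-kitchen produced. But applying paragraphs (f)–(g): (f) operates against (a): some sales are to a restaurant for resale. (g) is not engaged (there is no Tier C Notice in force), so (f) stands. So (a) is unavailable.
Exception (b)'s conditions are all satisfied: all sales are at a certified farmers' market; the number of selling days per month is 5, below the 6 limit; gross monthly sales are $510, less than the $630 limit. Considering the limiting provisions: (h) is triggered (a current Class 6 Clearance is held), but is set aside by (i): (i) operates against (h): a current Standing Certificate is held. (j) operates (a current Provisional Exemption Letter is held), but yields to (k): (k) operates — a current General Clearance is held. (l) is inapplicable (the prepared meals contain no meat or seafood), so (k) stands. Exception (b) stands.
Exception (c) fails — the reference index is 507, not below 407.
Exception (d) does not apply: assessed value is $215,000, not under $200,500.
Exception (e)'s conditions are all satisfied: items are individually labelled; the baseline figure is 344, under the 436 limit. Turning to paragraphs (o)–(p): (o) operates — a current Standing Clearance is held. (p), which would lift (o), does not operate here — the compliance score is 14 points, short of 15 points. (e) is therefore removed.

No — exception (b) applies; Pablo is not required to hold a retail food licence.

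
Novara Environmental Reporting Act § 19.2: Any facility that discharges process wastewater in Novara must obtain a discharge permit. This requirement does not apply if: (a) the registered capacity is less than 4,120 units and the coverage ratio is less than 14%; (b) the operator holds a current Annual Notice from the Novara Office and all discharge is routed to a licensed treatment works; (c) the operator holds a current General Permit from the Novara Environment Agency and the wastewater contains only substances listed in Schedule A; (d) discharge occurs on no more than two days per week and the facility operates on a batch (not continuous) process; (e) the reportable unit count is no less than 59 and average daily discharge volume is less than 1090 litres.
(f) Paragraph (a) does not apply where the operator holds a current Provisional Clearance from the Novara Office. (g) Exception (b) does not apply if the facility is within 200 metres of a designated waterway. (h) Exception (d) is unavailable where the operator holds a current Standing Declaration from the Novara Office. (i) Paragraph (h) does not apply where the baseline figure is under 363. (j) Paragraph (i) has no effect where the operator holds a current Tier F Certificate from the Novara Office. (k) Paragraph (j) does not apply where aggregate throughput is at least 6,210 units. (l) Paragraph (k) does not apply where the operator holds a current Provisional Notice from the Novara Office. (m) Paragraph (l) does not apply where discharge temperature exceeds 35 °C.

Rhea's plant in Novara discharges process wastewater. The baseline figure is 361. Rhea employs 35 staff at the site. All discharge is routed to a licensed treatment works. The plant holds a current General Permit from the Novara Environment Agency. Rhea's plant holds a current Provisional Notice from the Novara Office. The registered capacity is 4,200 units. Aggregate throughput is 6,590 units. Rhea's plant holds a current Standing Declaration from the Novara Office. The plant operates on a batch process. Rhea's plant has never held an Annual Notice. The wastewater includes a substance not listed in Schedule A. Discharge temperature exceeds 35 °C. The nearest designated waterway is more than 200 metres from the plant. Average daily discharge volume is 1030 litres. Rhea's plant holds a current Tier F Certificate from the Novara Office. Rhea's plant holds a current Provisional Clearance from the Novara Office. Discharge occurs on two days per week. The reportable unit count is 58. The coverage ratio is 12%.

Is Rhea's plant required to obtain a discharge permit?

No — exception (d) applies; Rhea's plant is not required to obtain a discharge permit.

Exception (a) does not apply: the registered capacity is 4,200 units, not less than 4,120 units.
Exception (b) requires that the operator holds a current Annual Notice from the Novara Office; but the Annual Notice is not current, so (b) is unavailable.
Exception (c) fails — the wastewater includes a non-Schedule-A substance.
Exception (d)'s conditions are all satisfied: discharge occurs on no more than two days per week; the facility operates on a batch process. Applying paragraphs (h)–(m): (h) would limit (d) — a current Standing Declaration is held — but (i) sets (h) aside: (i) is triggered — the baseline figure is 361, under the 363 limit. (j) would limit (i) — a current Tier F Certificate is held — but (k) sets (j) aside: (k) is triggered — aggregate throughput is 6,590 units, meeting the 6,210 units threshold. (l) is engaged (a current Provisional Notice is held), but is set aside by (m): (m) operates against (l): discharge temperature exceeds 35 °C. So (d) applies.
Exception (e) requires that the reportable unit count is no less than 59; but the reportable unit count is 58, short of 59, so (e) is unavailable.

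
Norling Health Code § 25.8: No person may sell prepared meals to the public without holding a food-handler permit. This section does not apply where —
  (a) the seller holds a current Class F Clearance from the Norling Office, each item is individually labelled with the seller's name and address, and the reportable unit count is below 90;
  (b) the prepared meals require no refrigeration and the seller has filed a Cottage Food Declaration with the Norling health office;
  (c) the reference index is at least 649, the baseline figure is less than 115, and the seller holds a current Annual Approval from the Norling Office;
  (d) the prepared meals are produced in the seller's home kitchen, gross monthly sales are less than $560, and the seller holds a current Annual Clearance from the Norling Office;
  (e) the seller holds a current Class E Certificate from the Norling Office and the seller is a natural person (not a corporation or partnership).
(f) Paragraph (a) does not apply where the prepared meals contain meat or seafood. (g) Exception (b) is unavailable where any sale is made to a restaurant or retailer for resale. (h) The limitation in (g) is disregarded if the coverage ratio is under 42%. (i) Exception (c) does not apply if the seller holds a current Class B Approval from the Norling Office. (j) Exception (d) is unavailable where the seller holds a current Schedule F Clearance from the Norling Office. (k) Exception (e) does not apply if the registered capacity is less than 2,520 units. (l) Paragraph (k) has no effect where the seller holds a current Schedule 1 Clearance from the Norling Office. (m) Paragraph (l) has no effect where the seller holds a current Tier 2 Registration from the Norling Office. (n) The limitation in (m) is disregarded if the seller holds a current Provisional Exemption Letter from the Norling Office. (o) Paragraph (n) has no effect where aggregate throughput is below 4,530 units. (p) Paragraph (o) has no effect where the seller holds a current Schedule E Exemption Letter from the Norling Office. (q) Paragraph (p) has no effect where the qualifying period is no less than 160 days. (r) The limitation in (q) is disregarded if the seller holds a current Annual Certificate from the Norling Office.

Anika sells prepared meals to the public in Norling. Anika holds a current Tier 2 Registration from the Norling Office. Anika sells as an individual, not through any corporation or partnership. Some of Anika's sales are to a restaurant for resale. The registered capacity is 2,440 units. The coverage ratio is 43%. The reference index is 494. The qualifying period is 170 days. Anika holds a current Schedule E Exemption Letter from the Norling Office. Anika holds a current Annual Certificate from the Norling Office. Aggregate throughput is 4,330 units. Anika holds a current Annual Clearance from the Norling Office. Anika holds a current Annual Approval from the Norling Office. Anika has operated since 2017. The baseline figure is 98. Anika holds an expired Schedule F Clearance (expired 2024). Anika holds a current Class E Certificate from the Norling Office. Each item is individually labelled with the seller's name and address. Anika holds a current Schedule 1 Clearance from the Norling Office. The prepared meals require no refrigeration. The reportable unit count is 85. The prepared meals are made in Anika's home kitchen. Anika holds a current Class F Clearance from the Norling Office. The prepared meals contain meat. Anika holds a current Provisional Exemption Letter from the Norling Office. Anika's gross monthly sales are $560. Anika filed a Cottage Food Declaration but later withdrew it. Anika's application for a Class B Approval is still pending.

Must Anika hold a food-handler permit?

No — exception (e) applies; Anika is not required to hold a food-handler permit.

Exception (a): a current Class F Clearance is held; items are individually labelled; the reportable unit count is 85, below the 90 limit — every condition holds. Turning to paragraph (f): (f) operates against (a): the prepared meals contain meat. So (a) is unavailable.
Exception (b) fails — the Cottage Food Declaration was withdrawn.
Exception (c) fails — the reference index is 494, short of 649.
Exception (d) fails — gross monthly sales are $560, not less than $560.
Exception (e): a current Class E Certificate is held; the seller is a natural person — every condition holds. Applying paragraphs (k)–(r): (k) would limit (e) — the registered capacity is 2,440 units, less than the 2,520 units limit — but (l) sets (k) aside: (l) operates against (k): a current Schedule 1 Clearance is held. (m) operates (a current Tier 2 Registration is held), but yields to (n): (n) operates against (m): a current Provisional Exemption Letter is held. (o) would limit (n) — aggregate throughput is 4,330 units, below the 4,530 units limit — but (p) sets (o) aside: (p) is triggered — a current Schedule E Exemption Letter is held. (q) would limit (p) — the qualifying period is 170 days, meeting the 160 days threshold — but (r) sets (q) aside: (r) operates — a current Annual Certificate is held. Exception (e) stands.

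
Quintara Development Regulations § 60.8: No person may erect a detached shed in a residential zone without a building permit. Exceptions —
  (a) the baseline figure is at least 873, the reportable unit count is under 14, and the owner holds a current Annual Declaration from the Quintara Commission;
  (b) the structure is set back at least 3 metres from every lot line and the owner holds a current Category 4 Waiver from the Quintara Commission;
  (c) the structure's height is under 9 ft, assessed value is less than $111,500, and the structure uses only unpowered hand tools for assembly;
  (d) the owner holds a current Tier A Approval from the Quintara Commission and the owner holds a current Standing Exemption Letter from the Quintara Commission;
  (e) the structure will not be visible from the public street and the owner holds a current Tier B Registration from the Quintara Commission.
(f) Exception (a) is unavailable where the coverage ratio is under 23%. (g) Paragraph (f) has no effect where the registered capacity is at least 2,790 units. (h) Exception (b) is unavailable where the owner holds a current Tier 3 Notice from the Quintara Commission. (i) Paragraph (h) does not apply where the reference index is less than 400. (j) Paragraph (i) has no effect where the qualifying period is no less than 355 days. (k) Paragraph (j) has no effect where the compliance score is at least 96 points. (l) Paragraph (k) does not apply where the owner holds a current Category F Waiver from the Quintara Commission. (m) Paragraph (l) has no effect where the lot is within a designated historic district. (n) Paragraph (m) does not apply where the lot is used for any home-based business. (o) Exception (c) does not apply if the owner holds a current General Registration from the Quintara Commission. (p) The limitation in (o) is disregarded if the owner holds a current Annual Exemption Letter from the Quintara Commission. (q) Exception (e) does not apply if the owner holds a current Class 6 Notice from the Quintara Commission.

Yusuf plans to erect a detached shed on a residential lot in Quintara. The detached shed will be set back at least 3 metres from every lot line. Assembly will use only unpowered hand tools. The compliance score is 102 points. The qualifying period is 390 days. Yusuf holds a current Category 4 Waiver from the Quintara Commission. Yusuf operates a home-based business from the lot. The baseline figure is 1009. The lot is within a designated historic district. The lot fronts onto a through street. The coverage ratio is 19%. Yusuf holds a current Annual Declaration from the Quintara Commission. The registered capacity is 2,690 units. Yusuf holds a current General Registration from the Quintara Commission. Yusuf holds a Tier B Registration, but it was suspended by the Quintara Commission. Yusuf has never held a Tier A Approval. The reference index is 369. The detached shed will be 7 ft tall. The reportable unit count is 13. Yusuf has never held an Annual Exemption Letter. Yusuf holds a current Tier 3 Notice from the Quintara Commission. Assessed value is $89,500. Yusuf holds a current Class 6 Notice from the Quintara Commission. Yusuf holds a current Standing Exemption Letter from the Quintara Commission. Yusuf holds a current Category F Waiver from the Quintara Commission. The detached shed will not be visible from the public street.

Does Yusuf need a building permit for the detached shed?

Exception (a)'s conditions are all satisfied: the baseline figure is 1,009, meeting the 873 threshold; the reportable unit count is 13, under the 14 limit; a current Annual Declaration is held. But: (f) operates against (a): the coverage ratio is 19%, under the 23% limit. (g), which would lift (f), is not engaged — the registered capacity is 2,690 units, short of 2,790 units. Exception (a) does not apply.
All of (b)'s requirements are met (the setback is at least 3 m on every side; a current Category 4 Waiver is held). But: (h) is triggered — a current Tier 3 Notice is held. (i) would limit (h) — the reference index is 369, less than the 400 limit — but (j) sets (i) aside: (j) operates — the qualifying period is 390 days, meeting the 355 days threshold. (k) would limit (j) — the compliance score is 102 points, meeting the 96 points threshold — but (l) sets (k) aside: (l) is triggered — a current Category F Waiver is held. (m) operates (the lot is in a historic district), but yields to (n): (n) operates against (m): a home-based business operates on the lot. (b) is therefore removed.
Exception (c): the structure's height is 7 ft, under the 9 ft limit; assessed value is $89,500, less than the $111,500 limit; assembly uses only hand tools — every condition holds. Turning to paragraphs (o)–(p): (o) is engaged — a current General Registration is held. (p) does not operate here (the Annual Exemption Letter is not current), so (o) stands. (c) is therefore removed.
Exception (d) does not apply: no current Tier A Approval is held.
Exception (e) does not apply: there is no Tier B Registration in force.
Every exception is unavailable, so the rule governs.

Yes — Yusuf must obtain a building permit.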